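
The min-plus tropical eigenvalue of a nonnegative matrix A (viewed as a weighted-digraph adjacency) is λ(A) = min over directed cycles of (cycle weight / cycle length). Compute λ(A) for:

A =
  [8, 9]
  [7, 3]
λ(A) = 3

Enumerate directed cycles and compute their means (weight / length). Sample:
  cycle 0 → 0: weight = 8, length = 1, mean = 8/1 ≈ 8.000
  cycle 1 → 1: weight = 3, length = 1, mean = 3/1 ≈ 3.000
  cycle 0 → 1 → 0: weight = 16, length = 2, mean = 16/2 ≈ 8.000
  cycle 1 → 0 → 1: weight = 16, length = 2, mean = 16/2 ≈ 8.000
Minimum mean = 3.000, attained e.g. along the cycle 1 → 1 with weight 3 and length 1. So λ(A) = 3/1 = 3.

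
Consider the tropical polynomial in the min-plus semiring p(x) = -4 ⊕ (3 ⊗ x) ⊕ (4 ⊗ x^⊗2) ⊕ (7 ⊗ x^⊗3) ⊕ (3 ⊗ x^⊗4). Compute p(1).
p(1) = -4

A tropical monomial a ⊗ x^⊗i evaluates to a + i · x. Evaluating each term at x = 1:
  Term 0 contributes -4 + 0 · 1 = -4
  Term 1 contributes 3 + 1 · 1 = 4
  Term 2 contributes 4 + 2 · 1 = 6
  Term 3 contributes 7 + 3 · 1 = 10
  Term 4 contributes 3 + 4 · 1 = 7
p(1) = ⊕ of these = min[-4, 4, 6, 10, 7] = -4.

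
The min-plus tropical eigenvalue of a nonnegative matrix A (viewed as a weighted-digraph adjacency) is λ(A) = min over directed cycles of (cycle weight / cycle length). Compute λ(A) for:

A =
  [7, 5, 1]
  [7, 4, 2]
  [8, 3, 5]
λ(A) = 5/2

Enumerate directed cycles and compute their means (weight / length). Sample:
  cycle 0 → 0: weight = 7, length = 1, mean = 7/1 ≈ 7.000
  cycle 1 → 1: weight = 4, length = 1, mean = 4/1 ≈ 4.000
  cycle 2 → 2: weight = 5, length = 1, mean = 5/1 ≈ 5.000
  cycle 0 → 1 → 0: weight = 12, length = 2, mean = 12/2 ≈ 6.000
  cycle 0 → 2 → 0: weight = 9, length = 2, mean = 9/2 ≈ 4.500
  cycle 1 → 0 → 1: weight = 12, length = 2, mean = 12/2 ≈ 6.000
Minimum mean = 2.500, attained e.g. along the cycle 1 → 2 → 1 with weight 5 and length 2. So λ(A) = 5/2 = 5/2.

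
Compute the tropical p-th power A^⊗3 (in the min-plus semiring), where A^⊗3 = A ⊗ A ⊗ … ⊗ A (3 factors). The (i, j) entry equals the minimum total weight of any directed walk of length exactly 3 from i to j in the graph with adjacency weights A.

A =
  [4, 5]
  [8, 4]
A^⊗3 =
  [12, 13]
  [16, 12]

Each entry (A^⊗3)_ij equals the minimum over all length-3 walks i = v_0 → v_1 → … → v_3 = j of Σ_t A[v_t][v_{t+1}]. For example, for (i, j) = (0, 1) we minimise over 4 possible intermediate vertex sequences; the minimum is 13, attained along the walk 0 → 0 → 0 → 1.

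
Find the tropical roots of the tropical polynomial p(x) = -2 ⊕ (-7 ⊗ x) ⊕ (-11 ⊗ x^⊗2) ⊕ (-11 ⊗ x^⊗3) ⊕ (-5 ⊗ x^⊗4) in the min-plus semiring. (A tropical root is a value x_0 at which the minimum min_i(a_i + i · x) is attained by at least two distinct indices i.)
Roots: {-6, 0, 4, 5}

Each tropical root is a break point of the lower envelope of the lines y = a_i + i · x (there are 5 lines, with slopes 0, 1, ..., 4). Only the lines that attain the minimum somewhere contribute to roots; other lines are dominated. Here the surviving (envelope) indices are i = 4, i = 3, i = 2, i = 1, i = 0.
Intersections between consecutive envelope lines give the roots: for adjacent envelope indices i < j the intersection is x = (a_i − a_j) / (j − i). Reading off the sorted break points: {-6, 0, 4, 5}.
Verification: at each break x_0, at least two indices attain the minimum of min_i(a_i + i · x_0).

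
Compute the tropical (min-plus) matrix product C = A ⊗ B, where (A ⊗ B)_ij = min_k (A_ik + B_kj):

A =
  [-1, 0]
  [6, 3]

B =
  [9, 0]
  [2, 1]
A ⊗ B =
  [2, -1]
  [5, 4]

Apply the min-plus product entry-by-entry:
  C[0][0] = min over k of (A[0][0] + B[0][0] = -1 + 9 = 8, A[0][1] + B[1][0] = 0 + 2 = 2) = 2 (attained at k = 1)
  C[0][1] = min over k of (A[0][0] + B[0][1] = -1 + 0 = -1, A[0][1] + B[1][1] = 0 + 1 = 1) = -1 (attained at k = 0)
  C[1][0] = min over k of (A[1][0] + B[0][0] = 6 + 9 = 15, A[1][1] + B[1][0] = 3 + 2 = 5) = 5 (attained at k = 1)
  C[1][1] = min over k of (A[1][0] + B[0][1] = 6 + 0 = 6, A[1][1] + B[1][1] = 3 + 1 = 4) = 4 (attained at k = 1)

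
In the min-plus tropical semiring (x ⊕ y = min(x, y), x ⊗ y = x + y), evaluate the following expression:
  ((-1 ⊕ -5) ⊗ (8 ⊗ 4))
((-1 ⊕ -5) ⊗ (8 ⊗ 4)) = 7

Expand innermost to outermost. Recall ⊕ takes the minimum of its arguments and ⊗ takes their sum. Working out the expression ((-1 ⊕ -5) ⊗ (8 ⊗ 4)) gives 7.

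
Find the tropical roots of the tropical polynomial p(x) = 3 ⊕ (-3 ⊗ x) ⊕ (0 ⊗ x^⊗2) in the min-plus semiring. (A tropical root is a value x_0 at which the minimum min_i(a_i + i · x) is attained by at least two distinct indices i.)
Roots: {-3, 6}

Each tropical root is a break point of the lower envelope of the lines y = a_i + i · x (there are 3 lines, with slopes 0, 1, ..., 2). Only the lines that attain the minimum somewhere contribute to roots; other lines are dominated. Here the surviving (envelope) indices are i = 2, i = 1, i = 0.
Intersections between consecutive envelope lines give the roots: for adjacent envelope indices i < j the intersection is x = (a_i − a_j) / (j − i). Reading off the sorted break points: {-3, 6}.
Verification: at each break x_0, at least two indices attain the minimum of min_i(a_i + i · x_0).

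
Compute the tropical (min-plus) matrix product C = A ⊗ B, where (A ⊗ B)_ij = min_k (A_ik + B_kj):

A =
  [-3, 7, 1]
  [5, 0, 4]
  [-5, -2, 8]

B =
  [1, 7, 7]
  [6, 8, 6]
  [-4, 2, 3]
A ⊗ B =
  [-3, 3, 4]
  [0, 6, 6]
  [-4, 2, 2]

Apply the min-plus product entry-by-entry:
  C[0][0] = min over k of (A[0][0] + B[0][0] = -3 + 1 = -2, A[0][1] + B[1][0] = 7 + 6 = 13, A[0][2] + B[2][0] = 1 + -4 = -3) = -3 (attained at k = 2)
  C[0][1] = min over k of (A[0][0] + B[0][1] = -3 + 7 = 4, A[0][1] + B[1][1] = 7 + 8 = 15, A[0][2] + B[2][1] = 1 + 2 = 3) = 3 (attained at k = 2)
  C[0][2] = min over k of (A[0][0] + B[0][2] = -3 + 7 = 4, A[0][1] + B[1][2] = 7 + 6 = 13, A[0][2] + B[2][2] = 1 + 3 = 4) = 4 (attained at k = 0)
  C[1][0] = min over k of (A[1][0] + B[0][0] = 5 + 1 = 6, A[1][1] + B[1][0] = 0 + 6 = 6, A[1][2] + B[2][0] = 4 + -4 = 0) = 0 (attained at k = 2)
  C[1][1] = min over k of (A[1][0] + B[0][1] = 5 + 7 = 12, A[1][1] + B[1][1] = 0 + 8 = 8, A[1][2] + B[2][1] = 4 + 2 = 6) = 6 (attained at k = 2)
  C[1][2] = min over k of (A[1][0] + B[0][2] = 5 + 7 = 12, A[1][1] + B[1][2] = 0 + 6 = 6, A[1][2] + B[2][2] = 4 + 3 = 7) = 6 (attained at k = 1)
  C[2][0] = min over k of (A[2][0] + B[0][0] = -5 + 1 = -4, A[2][1] + B[1][0] = -2 + 6 = 4, A[2][2] + B[2][0] = 8 + -4 = 4) = -4 (attained at k = 0)
  C[2][1] = min over k of (A[2][0] + B[0][1] = -5 + 7 = 2, A[2][1] + B[1][1] = -2 + 8 = 6, A[2][2] + B[2][1] = 8 + 2 = 10) = 2 (attained at k = 0)
  C[2][2] = min over k of (A[2][0] + B[0][2] = -5 + 7 = 2, A[2][1] + B[1][2] = -2 + 6 = 4, A[2][2] + B[2][2] = 8 + 3 = 11) = 2 (attained at k = 0)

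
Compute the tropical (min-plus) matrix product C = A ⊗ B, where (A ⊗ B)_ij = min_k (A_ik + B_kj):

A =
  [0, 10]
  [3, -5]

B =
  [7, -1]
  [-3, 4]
A ⊗ B =
  [7, -1]
  [-8, -1]

Apply the min-plus product entry-by-entry:
  C[0][0] = min over k of (A[0][0] + B[0][0] = 0 + 7 = 7, A[0][1] + B[1][0] = 10 + -3 = 7) = 7 (attained at k = 0)
  C[0][1] = min over k of (A[0][0] + B[0][1] = 0 + -1 = -1, A[0][1] + B[1][1] = 10 + 4 = 14) = -1 (attained at k = 0)
  C[1][0] = min over k of (A[1][0] + B[0][0] = 3 + 7 = 10, A[1][1] + B[1][0] = -5 + -3 = -8) = -8 (attained at k = 1)
  C[1][1] = min over k of (A[1][0] + B[0][1] = 3 + -1 = 2, A[1][1] + B[1][1] = -5 + 4 = -1) = -1 (attained at k = 1)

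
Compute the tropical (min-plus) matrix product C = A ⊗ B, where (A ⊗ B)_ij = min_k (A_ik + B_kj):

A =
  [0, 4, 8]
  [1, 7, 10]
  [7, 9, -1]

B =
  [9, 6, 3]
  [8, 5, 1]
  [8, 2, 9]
A ⊗ B =
  [9, 6, 3]
  [10, 7, 4]
  [7, 1, 8]

Apply the min-plus product entry-by-entry:
  C[0][0] = min over k of (A[0][0] + B[0][0] = 0 + 9 = 9, A[0][1] + B[1][0] = 4 + 8 = 12, A[0][2] + B[2][0] = 8 + 8 = 16) = 9 (attained at k = 0)
  C[0][1] = min over k of (A[0][0] + B[0][1] = 0 + 6 = 6, A[0][1] + B[1][1] = 4 + 5 = 9, A[0][2] + B[2][1] = 8 + 2 = 10) = 6 (attained at k = 0)
  C[0][2] = min over k of (A[0][0] + B[0][2] = 0 + 3 = 3, A[0][1] + B[1][2] = 4 + 1 = 5, A[0][2] + B[2][2] = 8 + 9 = 17) = 3 (attained at k = 0)
  C[1][0] = min over k of (A[1][0] + B[0][0] = 1 + 9 = 10, A[1][1] + B[1][0] = 7 + 8 = 15, A[1][2] + B[2][0] = 10 + 8 = 18) = 10 (attained at k = 0)
  C[1][1] = min over k of (A[1][0] + B[0][1] = 1 + 6 = 7, A[1][1] + B[1][1] = 7 + 5 = 12, A[1][2] + B[2][1] = 10 + 2 = 12) = 7 (attained at k = 0)
  C[1][2] = min over k of (A[1][0] + B[0][2] = 1 + 3 = 4, A[1][1] + B[1][2] = 7 + 1 = 8, A[1][2] + B[2][2] = 10 + 9 = 19) = 4 (attained at k = 0)
  C[2][0] = min over k of (A[2][0] + B[0][0] = 7 + 9 = 16, A[2][1] + B[1][0] = 9 + 8 = 17, A[2][2] + B[2][0] = -1 + 8 = 7) = 7 (attained at k = 2)
  C[2][1] = min over k of (A[2][0] + B[0][1] = 7 + 6 = 13, A[2][1] + B[1][1] = 9 + 5 = 14, A[2][2] + B[2][1] = -1 + 2 = 1) = 1 (attained at k = 2)
  C[2][2] = min over k of (A[2][0] + B[0][2] = 7 + 3 = 10, A[2][1] + B[1][2] = 9 + 1 = 10, A[2][2] + B[2][2] = -1 + 9 = 8) = 8 (attained at k = 2)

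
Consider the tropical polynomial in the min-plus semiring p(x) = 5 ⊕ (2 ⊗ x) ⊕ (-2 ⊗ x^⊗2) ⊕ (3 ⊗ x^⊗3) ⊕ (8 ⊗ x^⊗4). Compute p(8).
p(8) = 5

A tropical monomial a ⊗ x^⊗i evaluates to a + i · x. Evaluating each term at x = 8:
  Term 0 contributes 5 + 0 · 8 = 5
  Term 1 contributes 2 + 1 · 8 = 10
  Term 2 contributes -2 + 2 · 8 = 14
  Term 3 contributes 3 + 3 · 8 = 27
  Term 4 contributes 8 + 4 · 8 = 40
p(8) = ⊕ of these = min[5, 10, 14, 27, 40] = 5.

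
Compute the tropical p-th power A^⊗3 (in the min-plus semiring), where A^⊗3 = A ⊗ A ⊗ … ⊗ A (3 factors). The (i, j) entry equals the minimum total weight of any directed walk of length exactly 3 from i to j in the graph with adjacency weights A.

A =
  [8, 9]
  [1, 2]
A^⊗3 =
  [12, 13]
  [5, 6]

Each entry (A^⊗3)_ij equals the minimum over all length-3 walks i = v_0 → v_1 → … → v_3 = j of Σ_t A[v_t][v_{t+1}]. For example, for (i, j) = (0, 1) we minimise over 4 possible intermediate vertex sequences; the minimum is 13, attained along the walk 0 → 1 → 1 → 1.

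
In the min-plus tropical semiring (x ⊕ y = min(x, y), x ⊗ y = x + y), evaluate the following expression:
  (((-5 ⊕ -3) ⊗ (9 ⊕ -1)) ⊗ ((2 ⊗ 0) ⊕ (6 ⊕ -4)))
(((-5 ⊕ -3) ⊗ (9 ⊕ -1)) ⊗ ((2 ⊗ 0) ⊕ (6 ⊕ -4))) = -10

Expand innermost to outermost. Recall ⊕ takes the minimum of its arguments and ⊗ takes their sum. Working out the expression (((-5 ⊕ -3) ⊗ (9 ⊕ -1)) ⊗ ((2 ⊗ 0) ⊕ (6 ⊕ -4))) gives -10.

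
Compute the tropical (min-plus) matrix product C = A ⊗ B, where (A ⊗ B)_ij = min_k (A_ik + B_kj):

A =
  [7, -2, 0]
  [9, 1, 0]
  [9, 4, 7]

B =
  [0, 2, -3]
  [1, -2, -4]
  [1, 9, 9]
A ⊗ B =
  [-1, -4, -6]
  [1, -1, -3]
  [5, 2, 0]

Apply the min-plus product entry-by-entry:
  C[0][0] = min over k of (A[0][0] + B[0][0] = 7 + 0 = 7, A[0][1] + B[1][0] = -2 + 1 = -1, A[0][2] + B[2][0] = 0 + 1 = 1) = -1 (attained at k = 1)
  C[0][1] = min over k of (A[0][0] + B[0][1] = 7 + 2 = 9, A[0][1] + B[1][1] = -2 + -2 = -4, A[0][2] + B[2][1] = 0 + 9 = 9) = -4 (attained at k = 1)
  C[0][2] = min over k of (A[0][0] + B[0][2] = 7 + -3 = 4, A[0][1] + B[1][2] = -2 + -4 = -6, A[0][2] + B[2][2] = 0 + 9 = 9) = -6 (attained at k = 1)
  C[1][0] = min over k of (A[1][0] + B[0][0] = 9 + 0 = 9, A[1][1] + B[1][0] = 1 + 1 = 2, A[1][2] + B[2][0] = 0 + 1 = 1) = 1 (attained at k = 2)
  C[1][1] = min over k of (A[1][0] + B[0][1] = 9 + 2 = 11, A[1][1] + B[1][1] = 1 + -2 = -1, A[1][2] + B[2][1] = 0 + 9 = 9) = -1 (attained at k = 1)
  C[1][2] = min over k of (A[1][0] + B[0][2] = 9 + -3 = 6, A[1][1] + B[1][2] = 1 + -4 = -3, A[1][2] + B[2][2] = 0 + 9 = 9) = -3 (attained at k = 1)
  C[2][0] = min over k of (A[2][0] + B[0][0] = 9 + 0 = 9, A[2][1] + B[1][0] = 4 + 1 = 5, A[2][2] + B[2][0] = 7 + 1 = 8) = 5 (attained at k = 1)
  C[2][1] = min over k of (A[2][0] + B[0][1] = 9 + 2 = 11, A[2][1] + B[1][1] = 4 + -2 = 2, A[2][2] + B[2][1] = 7 + 9 = 16) = 2 (attained at k = 1)
  C[2][2] = min over k of (A[2][0] + B[0][2] = 9 + -3 = 6, A[2][1] + B[1][2] = 4 + -4 = 0, A[2][2] + B[2][2] = 7 + 9 = 16) = 0 (attained at k = 1)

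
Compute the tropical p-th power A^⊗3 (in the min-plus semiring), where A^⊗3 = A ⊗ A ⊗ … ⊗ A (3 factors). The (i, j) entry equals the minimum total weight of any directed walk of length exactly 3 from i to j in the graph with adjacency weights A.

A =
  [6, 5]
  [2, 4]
A^⊗3 =
  [11, 12]
  [9, 11]

Each entry (A^⊗3)_ij equals the minimum over all length-3 walks i = v_0 → v_1 → … → v_3 = j of Σ_t A[v_t][v_{t+1}]. For example, for (i, j) = (0, 1) we minimise over 4 possible intermediate vertex sequences; the minimum is 12, attained along the walk 0 → 1 → 0 → 1.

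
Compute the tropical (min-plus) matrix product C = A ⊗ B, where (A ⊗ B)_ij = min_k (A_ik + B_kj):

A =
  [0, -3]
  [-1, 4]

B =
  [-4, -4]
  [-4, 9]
A ⊗ B =
  [-7, -4]
  [-5, -5]

Apply the min-plus product entry-by-entry:
  C[0][0] = min over k of (A[0][0] + B[0][0] = 0 + -4 = -4, A[0][1] + B[1][0] = -3 + -4 = -7) = -7 (attained at k = 1)
  C[0][1] = min over k of (A[0][0] + B[0][1] = 0 + -4 = -4, A[0][1] + B[1][1] = -3 + 9 = 6) = -4 (attained at k = 0)
  C[1][0] = min over k of (A[1][0] + B[0][0] = -1 + -4 = -5, A[1][1] + B[1][0] = 4 + -4 = 0) = -5 (attained at k = 0)
  C[1][1] = min over k of (A[1][0] + B[0][1] = -1 + -4 = -5, A[1][1] + B[1][1] = 4 + 9 = 13) = -5 (attained at k = 0)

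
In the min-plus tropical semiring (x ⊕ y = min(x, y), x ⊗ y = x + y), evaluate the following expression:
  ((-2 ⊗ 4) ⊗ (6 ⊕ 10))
((-2 ⊗ 4) ⊗ (6 ⊕ 10)) = 8

Expand innermost to outermost. Recall ⊕ takes the minimum of its arguments and ⊗ takes their sum. Working out the expression ((-2 ⊗ 4) ⊗ (6 ⊕ 10)) gives 8.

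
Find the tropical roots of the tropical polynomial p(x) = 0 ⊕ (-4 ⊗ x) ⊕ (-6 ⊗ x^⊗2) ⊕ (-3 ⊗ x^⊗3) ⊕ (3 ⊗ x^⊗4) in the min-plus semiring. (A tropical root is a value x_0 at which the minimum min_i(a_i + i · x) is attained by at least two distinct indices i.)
Roots: {-6, -3, 2, 4}

Each tropical root is a break point of the lower envelope of the lines y = a_i + i · x (there are 5 lines, with slopes 0, 1, ..., 4). Only the lines that attain the minimum somewhere contribute to roots; other lines are dominated. Here the surviving (envelope) indices are i = 4, i = 3, i = 2, i = 1, i = 0.
Intersections between consecutive envelope lines give the roots: for adjacent envelope indices i < j the intersection is x = (a_i − a_j) / (j − i). Reading off the sorted break points: {-6, -3, 2, 4}.
Verification: at each break x_0, at least two indices attain the minimum of min_i(a_i + i · x_0).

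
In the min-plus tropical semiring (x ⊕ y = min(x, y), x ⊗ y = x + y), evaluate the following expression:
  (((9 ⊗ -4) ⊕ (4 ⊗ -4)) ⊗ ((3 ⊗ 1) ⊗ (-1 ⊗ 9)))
(((9 ⊗ -4) ⊕ (4 ⊗ -4)) ⊗ ((3 ⊗ 1) ⊗ (-1 ⊗ 9))) = 12

Expand innermost to outermost. Recall ⊕ takes the minimum of its arguments and ⊗ takes their sum. Working out the expression (((9 ⊗ -4) ⊕ (4 ⊗ -4)) ⊗ ((3 ⊗ 1) ⊗ (-1 ⊗ 9))) gives 12.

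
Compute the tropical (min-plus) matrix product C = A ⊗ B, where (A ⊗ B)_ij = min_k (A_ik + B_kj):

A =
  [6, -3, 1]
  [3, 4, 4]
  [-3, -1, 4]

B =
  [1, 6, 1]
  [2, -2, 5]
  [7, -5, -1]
A ⊗ B =
  [-1, -5, 0]
  [4, -1, 3]
  [-2, -3, -2]

Apply the min-plus product entry-by-entry:
  C[0][0] = min over k of (A[0][0] + B[0][0] = 6 + 1 = 7, A[0][1] + B[1][0] = -3 + 2 = -1, A[0][2] + B[2][0] = 1 + 7 = 8) = -1 (attained at k = 1)
  C[0][1] = min over k of (A[0][0] + B[0][1] = 6 + 6 = 12, A[0][1] + B[1][1] = -3 + -2 = -5, A[0][2] + B[2][1] = 1 + -5 = -4) = -5 (attained at k = 1)
  C[0][2] = min over k of (A[0][0] + B[0][2] = 6 + 1 = 7, A[0][1] + B[1][2] = -3 + 5 = 2, A[0][2] + B[2][2] = 1 + -1 = 0) = 0 (attained at k = 2)
  C[1][0] = min over k of (A[1][0] + B[0][0] = 3 + 1 = 4, A[1][1] + B[1][0] = 4 + 2 = 6, A[1][2] + B[2][0] = 4 + 7 = 11) = 4 (attained at k = 0)
  C[1][1] = min over k of (A[1][0] + B[0][1] = 3 + 6 = 9, A[1][1] + B[1][1] = 4 + -2 = 2, A[1][2] + B[2][1] = 4 + -5 = -1) = -1 (attained at k = 2)
  C[1][2] = min over k of (A[1][0] + B[0][2] = 3 + 1 = 4, A[1][1] + B[1][2] = 4 + 5 = 9, A[1][2] + B[2][2] = 4 + -1 = 3) = 3 (attained at k = 2)
  C[2][0] = min over k of (A[2][0] + B[0][0] = -3 + 1 = -2, A[2][1] + B[1][0] = -1 + 2 = 1, A[2][2] + B[2][0] = 4 + 7 = 11) = -2 (attained at k = 0)
  C[2][1] = min over k of (A[2][0] + B[0][1] = -3 + 6 = 3, A[2][1] + B[1][1] = -1 + -2 = -3, A[2][2] + B[2][1] = 4 + -5 = -1) = -3 (attained at k = 1)
  C[2][2] = min over k of (A[2][0] + B[0][2] = -3 + 1 = -2, A[2][1] + B[1][2] = -1 + 5 = 4, A[2][2] + B[2][2] = 4 + -1 = 3) = -2 (attained at k = 0)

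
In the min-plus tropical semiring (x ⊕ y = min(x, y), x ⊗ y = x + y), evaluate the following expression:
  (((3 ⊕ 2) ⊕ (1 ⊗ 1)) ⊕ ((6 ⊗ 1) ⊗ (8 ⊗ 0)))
(((3 ⊕ 2) ⊕ (1 ⊗ 1)) ⊕ ((6 ⊗ 1) ⊗ (8 ⊗ 0))) = 2

Expand innermost to outermost. Recall ⊕ takes the minimum of its arguments and ⊗ takes their sum. Working out the expression (((3 ⊕ 2) ⊕ (1 ⊗ 1)) ⊕ ((6 ⊗ 1) ⊗ (8 ⊗ 0))) gives 2.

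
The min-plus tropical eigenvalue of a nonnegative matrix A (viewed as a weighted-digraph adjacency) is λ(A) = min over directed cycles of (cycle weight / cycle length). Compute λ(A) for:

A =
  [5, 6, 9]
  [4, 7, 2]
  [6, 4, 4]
λ(A) = 3

Enumerate directed cycles and compute their means (weight / length). Sample:
  cycle 0 → 0: weight = 5, length = 1, mean = 5/1 ≈ 5.000
  cycle 1 → 1: weight = 7, length = 1, mean = 7/1 ≈ 7.000
  cycle 2 → 2: weight = 4, length = 1, mean = 4/1 ≈ 4.000
  cycle 0 → 1 → 0: weight = 10, length = 2, mean = 10/2 ≈ 5.000
  cycle 0 → 2 → 0: weight = 15, length = 2, mean = 15/2 ≈ 7.500
  cycle 1 → 0 → 1: weight = 10, length = 2, mean = 10/2 ≈ 5.000
Minimum mean = 3.000, attained e.g. along the cycle 1 → 2 → 1 with weight 6 and length 2. So λ(A) = 6/2 = 3.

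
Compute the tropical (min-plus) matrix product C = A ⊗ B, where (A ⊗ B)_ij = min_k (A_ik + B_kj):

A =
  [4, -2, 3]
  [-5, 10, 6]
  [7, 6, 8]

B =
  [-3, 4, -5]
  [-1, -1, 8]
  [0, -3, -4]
A ⊗ B =
  [-3, -3, -1]
  [-8, -1, -10]
  [4, 5, 2]

Apply the min-plus product entry-by-entry:
  C[0][0] = min over k of (A[0][0] + B[0][0] = 4 + -3 = 1, A[0][1] + B[1][0] = -2 + -1 = -3, A[0][2] + B[2][0] = 3 + 0 = 3) = -3 (attained at k = 1)
  C[0][1] = min over k of (A[0][0] + B[0][1] = 4 + 4 = 8, A[0][1] + B[1][1] = -2 + -1 = -3, A[0][2] + B[2][1] = 3 + -3 = 0) = -3 (attained at k = 1)
  C[0][2] = min over k of (A[0][0] + B[0][2] = 4 + -5 = -1, A[0][1] + B[1][2] = -2 + 8 = 6, A[0][2] + B[2][2] = 3 + -4 = -1) = -1 (attained at k = 0)
  C[1][0] = min over k of (A[1][0] + B[0][0] = -5 + -3 = -8, A[1][1] + B[1][0] = 10 + -1 = 9, A[1][2] + B[2][0] = 6 + 0 = 6) = -8 (attained at k = 0)
  C[1][1] = min over k of (A[1][0] + B[0][1] = -5 + 4 = -1, A[1][1] + B[1][1] = 10 + -1 = 9, A[1][2] + B[2][1] = 6 + -3 = 3) = -1 (attained at k = 0)
  C[1][2] = min over k of (A[1][0] + B[0][2] = -5 + -5 = -10, A[1][1] + B[1][2] = 10 + 8 = 18, A[1][2] + B[2][2] = 6 + -4 = 2) = -10 (attained at k = 0)
  C[2][0] = min over k of (A[2][0] + B[0][0] = 7 + -3 = 4, A[2][1] + B[1][0] = 6 + -1 = 5, A[2][2] + B[2][0] = 8 + 0 = 8) = 4 (attained at k = 0)
  C[2][1] = min over k of (A[2][0] + B[0][1] = 7 + 4 = 11, A[2][1] + B[1][1] = 6 + -1 = 5, A[2][2] + B[2][1] = 8 + -3 = 5) = 5 (attained at k = 1)
  C[2][2] = min over k of (A[2][0] + B[0][2] = 7 + -5 = 2, A[2][1] + B[1][2] = 6 + 8 = 14, A[2][2] + B[2][2] = 8 + -4 = 4) = 2 (attained at k = 0)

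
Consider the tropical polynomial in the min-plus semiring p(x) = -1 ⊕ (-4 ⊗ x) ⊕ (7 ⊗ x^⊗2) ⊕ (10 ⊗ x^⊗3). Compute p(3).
p(3) = -1

A tropical monomial a ⊗ x^⊗i evaluates to a + i · x. Evaluating each term at x = 3:
  Term 0 contributes -1 + 0 · 3 = -1
  Term 1 contributes -4 + 1 · 3 = -1
  Term 2 contributes 7 + 2 · 3 = 13
  Term 3 contributes 10 + 3 · 3 = 19
p(3) = ⊕ of these = min[-1, -1, 13, 19] = -1.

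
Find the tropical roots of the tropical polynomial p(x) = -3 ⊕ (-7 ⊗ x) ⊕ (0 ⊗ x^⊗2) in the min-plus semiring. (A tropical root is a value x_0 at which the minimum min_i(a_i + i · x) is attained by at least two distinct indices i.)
Roots: {-7, 4}

Each tropical root is a break point of the lower envelope of the lines y = a_i + i · x (there are 3 lines, with slopes 0, 1, ..., 2). Only the lines that attain the minimum somewhere contribute to roots; other lines are dominated. Here the surviving (envelope) indices are i = 2, i = 1, i = 0.
Intersections between consecutive envelope lines give the roots: for adjacent envelope indices i < j the intersection is x = (a_i − a_j) / (j − i). Reading off the sorted break points: {-7, 4}.
Verification: at each break x_0, at least two indices attain the minimum of min_i(a_i + i · x_0).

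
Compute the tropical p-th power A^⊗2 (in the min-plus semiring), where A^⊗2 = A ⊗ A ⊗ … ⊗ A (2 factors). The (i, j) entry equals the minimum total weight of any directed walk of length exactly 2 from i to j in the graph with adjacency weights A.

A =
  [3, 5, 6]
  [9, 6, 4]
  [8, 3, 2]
A^⊗2 =
  [6, 8, 8]
  [12, 7, 6]
  [10, 5, 4]

Each entry (A^⊗2)_ij equals the minimum over all length-2 walks i = v_0 → v_1 → … → v_2 = j of Σ_t A[v_t][v_{t+1}]. For example, for (i, j) = (0, 2) we minimise over 3 possible intermediate vertex sequences; the minimum is 8, attained along the walk 0 → 2 → 2.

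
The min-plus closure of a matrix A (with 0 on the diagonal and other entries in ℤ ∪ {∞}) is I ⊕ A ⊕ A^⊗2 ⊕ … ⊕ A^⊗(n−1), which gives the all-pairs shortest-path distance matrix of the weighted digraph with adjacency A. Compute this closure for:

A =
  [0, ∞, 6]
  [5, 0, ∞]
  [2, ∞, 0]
Closure =
  [0, ∞, 6]
  [5, 0, 11]
  [2, ∞, 0]

This is the Floyd-Warshall all-pairs shortest-path computation. For each intermediate vertex k = 0, 1, …, 2, update dist[i][j] ← min(dist[i][j], dist[i][k] + dist[k][j]). The final matrix gives, for each (i, j), the minimum total weight of any directed path from i to j (possibly empty when i = j).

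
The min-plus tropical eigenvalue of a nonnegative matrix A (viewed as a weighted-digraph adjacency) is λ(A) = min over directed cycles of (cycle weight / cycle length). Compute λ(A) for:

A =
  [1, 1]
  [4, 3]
λ(A) = 1

Enumerate directed cycles and compute their means (weight / length). Sample:
  cycle 0 → 0: weight = 1, length = 1, mean = 1/1 ≈ 1.000
  cycle 1 → 1: weight = 3, length = 1, mean = 3/1 ≈ 3.000
  cycle 0 → 1 → 0: weight = 5, length = 2, mean = 5/2 ≈ 2.500
  cycle 1 → 0 → 1: weight = 5, length = 2, mean = 5/2 ≈ 2.500
Minimum mean = 1.000, attained e.g. along the cycle 0 → 0 with weight 1 and length 1. So λ(A) = 1/1 = 1.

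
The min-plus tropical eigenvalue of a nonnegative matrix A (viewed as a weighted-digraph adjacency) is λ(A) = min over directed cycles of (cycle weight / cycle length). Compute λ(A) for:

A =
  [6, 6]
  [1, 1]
λ(A) = 1

Enumerate directed cycles and compute their means (weight / length). Sample:
  cycle 0 → 0: weight = 6, length = 1, mean = 6/1 ≈ 6.000
  cycle 1 → 1: weight = 1, length = 1, mean = 1/1 ≈ 1.000
  cycle 0 → 1 → 0: weight = 7, length = 2, mean = 7/2 ≈ 3.500
  cycle 1 → 0 → 1: weight = 7, length = 2, mean = 7/2 ≈ 3.500
Minimum mean = 1.000, attained e.g. along the cycle 1 → 1 with weight 1 and length 1. So λ(A) = 1/1 = 1.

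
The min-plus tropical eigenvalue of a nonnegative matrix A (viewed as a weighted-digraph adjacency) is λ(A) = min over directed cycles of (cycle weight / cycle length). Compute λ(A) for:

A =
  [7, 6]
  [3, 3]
λ(A) = 3

Enumerate directed cycles and compute their means (weight / length). Sample:
  cycle 0 → 0: weight = 7, length = 1, mean = 7/1 ≈ 7.000
  cycle 1 → 1: weight = 3, length = 1, mean = 3/1 ≈ 3.000
  cycle 0 → 1 → 0: weight = 9, length = 2, mean = 9/2 ≈ 4.500
  cycle 1 → 0 → 1: weight = 9, length = 2, mean = 9/2 ≈ 4.500
Minimum mean = 3.000, attained e.g. along the cycle 1 → 1 with weight 3 and length 1. So λ(A) = 3/1 = 3.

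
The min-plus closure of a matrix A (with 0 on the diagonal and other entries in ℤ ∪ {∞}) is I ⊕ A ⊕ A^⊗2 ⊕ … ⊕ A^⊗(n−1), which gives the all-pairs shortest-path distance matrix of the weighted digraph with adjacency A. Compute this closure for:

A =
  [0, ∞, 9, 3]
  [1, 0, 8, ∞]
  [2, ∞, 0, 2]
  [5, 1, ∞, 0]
Closure =
  [0, 4, 9, 3]
  [1, 0, 8, 4]
  [2, 3, 0, 2]
  [2, 1, 9, 0]

This is the Floyd-Warshall all-pairs shortest-path computation. For each intermediate vertex k = 0, 1, …, 3, update dist[i][j] ← min(dist[i][j], dist[i][k] + dist[k][j]). The final matrix gives, for each (i, j), the minimum total weight of any directed path from i to j (possibly empty when i = j).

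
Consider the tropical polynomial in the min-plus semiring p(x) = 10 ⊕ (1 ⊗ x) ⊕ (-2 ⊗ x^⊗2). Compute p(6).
p(6) = 7

A tropical monomial a ⊗ x^⊗i evaluates to a + i · x. Evaluating each term at x = 6:
  Term 0 contributes 10 + 0 · 6 = 10
  Term 1 contributes 1 + 1 · 6 = 7
  Term 2 contributes -2 + 2 · 6 = 10
p(6) = ⊕ of these = min[10, 7, 10] = 7.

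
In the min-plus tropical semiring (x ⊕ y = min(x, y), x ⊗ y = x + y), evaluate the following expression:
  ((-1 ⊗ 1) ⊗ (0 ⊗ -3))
((-1 ⊗ 1) ⊗ (0 ⊗ -3)) = -3

Expand innermost to outermost. Recall ⊕ takes the minimum of its arguments and ⊗ takes their sum. Working out the expression ((-1 ⊗ 1) ⊗ (0 ⊗ -3)) gives -3.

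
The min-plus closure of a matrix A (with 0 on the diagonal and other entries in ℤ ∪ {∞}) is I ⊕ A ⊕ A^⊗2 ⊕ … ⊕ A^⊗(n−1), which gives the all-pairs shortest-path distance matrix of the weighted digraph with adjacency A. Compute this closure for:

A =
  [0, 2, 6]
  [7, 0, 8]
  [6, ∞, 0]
Closure =
  [0, 2, 6]
  [7, 0, 8]
  [6, 8, 0]

This is the Floyd-Warshall all-pairs shortest-path computation. For each intermediate vertex k = 0, 1, …, 2, update dist[i][j] ← min(dist[i][j], dist[i][k] + dist[k][j]). The final matrix gives, for each (i, j), the minimum total weight of any directed path from i to j (possibly empty when i = j).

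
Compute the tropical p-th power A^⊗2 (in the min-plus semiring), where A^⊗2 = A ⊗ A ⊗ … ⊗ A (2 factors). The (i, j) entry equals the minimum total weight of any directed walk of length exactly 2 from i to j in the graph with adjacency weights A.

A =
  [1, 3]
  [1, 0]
A^⊗2 =
  [2, 3]
  [1, 0]

Each entry (A^⊗2)_ij equals the minimum over all length-2 walks i = v_0 → v_1 → … → v_2 = j of Σ_t A[v_t][v_{t+1}]. For example, for (i, j) = (0, 1) we minimise over 2 possible intermediate vertex sequences; the minimum is 3, attained along the walk 0 → 1 → 1.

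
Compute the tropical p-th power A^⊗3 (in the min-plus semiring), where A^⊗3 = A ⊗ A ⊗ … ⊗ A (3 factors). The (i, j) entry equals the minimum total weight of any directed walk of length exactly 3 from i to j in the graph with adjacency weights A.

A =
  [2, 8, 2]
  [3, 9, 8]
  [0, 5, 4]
A^⊗3 =
  [4, 9, 4]
  [5, 10, 7]
  [2, 7, 4]

Each entry (A^⊗3)_ij equals the minimum over all length-3 walks i = v_0 → v_1 → … → v_3 = j of Σ_t A[v_t][v_{t+1}]. For example, for (i, j) = (0, 2) we minimise over 9 possible intermediate vertex sequences; the minimum is 4, attained along the walk 0 → 2 → 0 → 2.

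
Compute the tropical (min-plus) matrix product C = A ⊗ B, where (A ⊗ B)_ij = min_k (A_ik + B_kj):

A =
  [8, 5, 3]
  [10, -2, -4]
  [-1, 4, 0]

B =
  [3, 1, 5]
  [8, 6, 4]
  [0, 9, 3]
A ⊗ B =
  [3, 9, 6]
  [-4, 4, -1]
  [0, 0, 3]

Apply the min-plus product entry-by-entry:
  C[0][0] = min over k of (A[0][0] + B[0][0] = 8 + 3 = 11, A[0][1] + B[1][0] = 5 + 8 = 13, A[0][2] + B[2][0] = 3 + 0 = 3) = 3 (attained at k = 2)
  C[0][1] = min over k of (A[0][0] + B[0][1] = 8 + 1 = 9, A[0][1] + B[1][1] = 5 + 6 = 11, A[0][2] + B[2][1] = 3 + 9 = 12) = 9 (attained at k = 0)
  C[0][2] = min over k of (A[0][0] + B[0][2] = 8 + 5 = 13, A[0][1] + B[1][2] = 5 + 4 = 9, A[0][2] + B[2][2] = 3 + 3 = 6) = 6 (attained at k = 2)
  C[1][0] = min over k of (A[1][0] + B[0][0] = 10 + 3 = 13, A[1][1] + B[1][0] = -2 + 8 = 6, A[1][2] + B[2][0] = -4 + 0 = -4) = -4 (attained at k = 2)
  C[1][1] = min over k of (A[1][0] + B[0][1] = 10 + 1 = 11, A[1][1] + B[1][1] = -2 + 6 = 4, A[1][2] + B[2][1] = -4 + 9 = 5) = 4 (attained at k = 1)
  C[1][2] = min over k of (A[1][0] + B[0][2] = 10 + 5 = 15, A[1][1] + B[1][2] = -2 + 4 = 2, A[1][2] + B[2][2] = -4 + 3 = -1) = -1 (attained at k = 2)
  C[2][0] = min over k of (A[2][0] + B[0][0] = -1 + 3 = 2, A[2][1] + B[1][0] = 4 + 8 = 12, A[2][2] + B[2][0] = 0 + 0 = 0) = 0 (attained at k = 2)
  C[2][1] = min over k of (A[2][0] + B[0][1] = -1 + 1 = 0, A[2][1] + B[1][1] = 4 + 6 = 10, A[2][2] + B[2][1] = 0 + 9 = 9) = 0 (attained at k = 0)
  C[2][2] = min over k of (A[2][0] + B[0][2] = -1 + 5 = 4, A[2][1] + B[1][2] = 4 + 4 = 8, A[2][2] + B[2][2] = 0 + 3 = 3) = 3 (attained at k = 2)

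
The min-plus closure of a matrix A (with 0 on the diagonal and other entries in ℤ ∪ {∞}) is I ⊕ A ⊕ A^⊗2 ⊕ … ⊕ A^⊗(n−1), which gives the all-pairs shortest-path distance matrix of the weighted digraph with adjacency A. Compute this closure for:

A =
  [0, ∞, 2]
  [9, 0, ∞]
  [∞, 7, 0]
Closure =
  [0, 9, 2]
  [9, 0, 11]
  [16, 7, 0]

This is the Floyd-Warshall all-pairs shortest-path computation. For each intermediate vertex k = 0, 1, …, 2, update dist[i][j] ← min(dist[i][j], dist[i][k] + dist[k][j]). The final matrix gives, for each (i, j), the minimum total weight of any directed path from i to j (possibly empty when i = j).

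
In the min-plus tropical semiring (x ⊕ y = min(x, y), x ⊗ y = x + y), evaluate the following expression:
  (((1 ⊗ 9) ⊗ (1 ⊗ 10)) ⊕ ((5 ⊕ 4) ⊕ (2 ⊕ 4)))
(((1 ⊗ 9) ⊗ (1 ⊗ 10)) ⊕ ((5 ⊕ 4) ⊕ (2 ⊕ 4))) = 2

Expand innermost to outermost. Recall ⊕ takes the minimum of its arguments and ⊗ takes their sum. Working out the expression (((1 ⊗ 9) ⊗ (1 ⊗ 10)) ⊕ ((5 ⊕ 4) ⊕ (2 ⊕ 4))) gives 2.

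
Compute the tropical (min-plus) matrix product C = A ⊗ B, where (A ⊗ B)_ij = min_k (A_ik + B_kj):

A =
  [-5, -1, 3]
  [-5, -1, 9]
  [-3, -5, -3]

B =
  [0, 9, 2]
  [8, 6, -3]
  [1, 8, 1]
A ⊗ B =
  [-5, 4, -4]
  [-5, 4, -4]
  [-3, 1, -8]

Apply the min-plus product entry-by-entry:
  C[0][0] = min over k of (A[0][0] + B[0][0] = -5 + 0 = -5, A[0][1] + B[1][0] = -1 + 8 = 7, A[0][2] + B[2][0] = 3 + 1 = 4) = -5 (attained at k = 0)
  C[0][1] = min over k of (A[0][0] + B[0][1] = -5 + 9 = 4, A[0][1] + B[1][1] = -1 + 6 = 5, A[0][2] + B[2][1] = 3 + 8 = 11) = 4 (attained at k = 0)
  C[0][2] = min over k of (A[0][0] + B[0][2] = -5 + 2 = -3, A[0][1] + B[1][2] = -1 + -3 = -4, A[0][2] + B[2][2] = 3 + 1 = 4) = -4 (attained at k = 1)
  C[1][0] = min over k of (A[1][0] + B[0][0] = -5 + 0 = -5, A[1][1] + B[1][0] = -1 + 8 = 7, A[1][2] + B[2][0] = 9 + 1 = 10) = -5 (attained at k = 0)
  C[1][1] = min over k of (A[1][0] + B[0][1] = -5 + 9 = 4, A[1][1] + B[1][1] = -1 + 6 = 5, A[1][2] + B[2][1] = 9 + 8 = 17) = 4 (attained at k = 0)
  C[1][2] = min over k of (A[1][0] + B[0][2] = -5 + 2 = -3, A[1][1] + B[1][2] = -1 + -3 = -4, A[1][2] + B[2][2] = 9 + 1 = 10) = -4 (attained at k = 1)
  C[2][0] = min over k of (A[2][0] + B[0][0] = -3 + 0 = -3, A[2][1] + B[1][0] = -5 + 8 = 3, A[2][2] + B[2][0] = -3 + 1 = -2) = -3 (attained at k = 0)
  C[2][1] = min over k of (A[2][0] + B[0][1] = -3 + 9 = 6, A[2][1] + B[1][1] = -5 + 6 = 1, A[2][2] + B[2][1] = -3 + 8 = 5) = 1 (attained at k = 1)
  C[2][2] = min over k of (A[2][0] + B[0][2] = -3 + 2 = -1, A[2][1] + B[1][2] = -5 + -3 = -8, A[2][2] + B[2][2] = -3 + 1 = -2) = -8 (attained at k = 1)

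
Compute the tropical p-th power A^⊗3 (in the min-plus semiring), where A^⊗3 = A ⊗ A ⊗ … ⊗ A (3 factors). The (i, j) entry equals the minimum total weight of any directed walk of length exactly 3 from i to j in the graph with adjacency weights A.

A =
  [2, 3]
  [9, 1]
A^⊗3 =
  [6, 5]
  [11, 3]

Each entry (A^⊗3)_ij equals the minimum over all length-3 walks i = v_0 → v_1 → … → v_3 = j of Σ_t A[v_t][v_{t+1}]. For example, for (i, j) = (0, 1) we minimise over 4 possible intermediate vertex sequences; the minimum is 5, attained along the walk 0 → 1 → 1 → 1.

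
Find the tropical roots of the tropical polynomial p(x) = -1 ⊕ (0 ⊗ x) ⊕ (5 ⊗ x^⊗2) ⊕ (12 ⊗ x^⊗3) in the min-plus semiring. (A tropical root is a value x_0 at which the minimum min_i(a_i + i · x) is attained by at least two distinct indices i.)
Roots: {-7, -5, -1}

Each tropical root is a break point of the lower envelope of the lines y = a_i + i · x (there are 4 lines, with slopes 0, 1, ..., 3). Only the lines that attain the minimum somewhere contribute to roots; other lines are dominated. Here the surviving (envelope) indices are i = 3, i = 2, i = 1, i = 0.
Intersections between consecutive envelope lines give the roots: for adjacent envelope indices i < j the intersection is x = (a_i − a_j) / (j − i). Reading off the sorted break points: {-7, -5, -1}.
Verification: at each break x_0, at least two indices attain the minimum of min_i(a_i + i · x_0).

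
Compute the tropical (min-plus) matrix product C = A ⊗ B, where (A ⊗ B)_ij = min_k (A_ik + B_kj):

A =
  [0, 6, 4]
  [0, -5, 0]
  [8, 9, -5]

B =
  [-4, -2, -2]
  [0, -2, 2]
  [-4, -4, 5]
A ⊗ B =
  [-4, -2, -2]
  [-5, -7, -3]
  [-9, -9, 0]

Apply the min-plus product entry-by-entry:
  C[0][0] = min over k of (A[0][0] + B[0][0] = 0 + -4 = -4, A[0][1] + B[1][0] = 6 + 0 = 6, A[0][2] + B[2][0] = 4 + -4 = 0) = -4 (attained at k = 0)
  C[0][1] = min over k of (A[0][0] + B[0][1] = 0 + -2 = -2, A[0][1] + B[1][1] = 6 + -2 = 4, A[0][2] + B[2][1] = 4 + -4 = 0) = -2 (attained at k = 0)
  C[0][2] = min over k of (A[0][0] + B[0][2] = 0 + -2 = -2, A[0][1] + B[1][2] = 6 + 2 = 8, A[0][2] + B[2][2] = 4 + 5 = 9) = -2 (attained at k = 0)
  C[1][0] = min over k of (A[1][0] + B[0][0] = 0 + -4 = -4, A[1][1] + B[1][0] = -5 + 0 = -5, A[1][2] + B[2][0] = 0 + -4 = -4) = -5 (attained at k = 1)
  C[1][1] = min over k of (A[1][0] + B[0][1] = 0 + -2 = -2, A[1][1] + B[1][1] = -5 + -2 = -7, A[1][2] + B[2][1] = 0 + -4 = -4) = -7 (attained at k = 1)
  C[1][2] = min over k of (A[1][0] + B[0][2] = 0 + -2 = -2, A[1][1] + B[1][2] = -5 + 2 = -3, A[1][2] + B[2][2] = 0 + 5 = 5) = -3 (attained at k = 1)
  C[2][0] = min over k of (A[2][0] + B[0][0] = 8 + -4 = 4, A[2][1] + B[1][0] = 9 + 0 = 9, A[2][2] + B[2][0] = -5 + -4 = -9) = -9 (attained at k = 2)
  C[2][1] = min over k of (A[2][0] + B[0][1] = 8 + -2 = 6, A[2][1] + B[1][1] = 9 + -2 = 7, A[2][2] + B[2][1] = -5 + -4 = -9) = -9 (attained at k = 2)
  C[2][2] = min over k of (A[2][0] + B[0][2] = 8 + -2 = 6, A[2][1] + B[1][2] = 9 + 2 = 11, A[2][2] + B[2][2] = -5 + 5 = 0) = 0 (attained at k = 2)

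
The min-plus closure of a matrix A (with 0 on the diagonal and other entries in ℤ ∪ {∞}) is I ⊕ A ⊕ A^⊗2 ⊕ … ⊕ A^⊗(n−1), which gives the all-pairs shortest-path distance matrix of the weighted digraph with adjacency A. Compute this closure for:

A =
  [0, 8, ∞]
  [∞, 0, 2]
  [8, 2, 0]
Closure =
  [0, 8, 10]
  [10, 0, 2]
  [8, 2, 0]

This is the Floyd-Warshall all-pairs shortest-path computation. For each intermediate vertex k = 0, 1, …, 2, update dist[i][j] ← min(dist[i][j], dist[i][k] + dist[k][j]). The final matrix gives, for each (i, j), the minimum total weight of any directed path from i to j (possibly empty when i = j).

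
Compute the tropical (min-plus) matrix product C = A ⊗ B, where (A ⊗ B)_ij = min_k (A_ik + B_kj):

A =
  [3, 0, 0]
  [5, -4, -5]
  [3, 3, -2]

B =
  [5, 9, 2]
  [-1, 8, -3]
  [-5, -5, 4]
A ⊗ B =
  [-5, -5, -3]
  [-10, -10, -7]
  [-7, -7, 0]

Apply the min-plus product entry-by-entry:
  C[0][0] = min over k of (A[0][0] + B[0][0] = 3 + 5 = 8, A[0][1] + B[1][0] = 0 + -1 = -1, A[0][2] + B[2][0] = 0 + -5 = -5) = -5 (attained at k = 2)
  C[0][1] = min over k of (A[0][0] + B[0][1] = 3 + 9 = 12, A[0][1] + B[1][1] = 0 + 8 = 8, A[0][2] + B[2][1] = 0 + -5 = -5) = -5 (attained at k = 2)
  C[0][2] = min over k of (A[0][0] + B[0][2] = 3 + 2 = 5, A[0][1] + B[1][2] = 0 + -3 = -3, A[0][2] + B[2][2] = 0 + 4 = 4) = -3 (attained at k = 1)
  C[1][0] = min over k of (A[1][0] + B[0][0] = 5 + 5 = 10, A[1][1] + B[1][0] = -4 + -1 = -5, A[1][2] + B[2][0] = -5 + -5 = -10) = -10 (attained at k = 2)
  C[1][1] = min over k of (A[1][0] + B[0][1] = 5 + 9 = 14, A[1][1] + B[1][1] = -4 + 8 = 4, A[1][2] + B[2][1] = -5 + -5 = -10) = -10 (attained at k = 2)
  C[1][2] = min over k of (A[1][0] + B[0][2] = 5 + 2 = 7, A[1][1] + B[1][2] = -4 + -3 = -7, A[1][2] + B[2][2] = -5 + 4 = -1) = -7 (attained at k = 1)
  C[2][0] = min over k of (A[2][0] + B[0][0] = 3 + 5 = 8, A[2][1] + B[1][0] = 3 + -1 = 2, A[2][2] + B[2][0] = -2 + -5 = -7) = -7 (attained at k = 2)
  C[2][1] = min over k of (A[2][0] + B[0][1] = 3 + 9 = 12, A[2][1] + B[1][1] = 3 + 8 = 11, A[2][2] + B[2][1] = -2 + -5 = -7) = -7 (attained at k = 2)
  C[2][2] = min over k of (A[2][0] + B[0][2] = 3 + 2 = 5, A[2][1] + B[1][2] = 3 + -3 = 0, A[2][2] + B[2][2] = -2 + 4 = 2) = 0 (attained at k = 1)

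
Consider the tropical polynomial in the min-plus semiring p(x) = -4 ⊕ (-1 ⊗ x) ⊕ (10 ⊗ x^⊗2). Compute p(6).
p(6) = -4

A tropical monomial a ⊗ x^⊗i evaluates to a + i · x. Evaluating each term at x = 6:
  Term 0 contributes -4 + 0 · 6 = -4
  Term 1 contributes -1 + 1 · 6 = 5
  Term 2 contributes 10 + 2 · 6 = 22
p(6) = ⊕ of these = min[-4, 5, 22] = -4.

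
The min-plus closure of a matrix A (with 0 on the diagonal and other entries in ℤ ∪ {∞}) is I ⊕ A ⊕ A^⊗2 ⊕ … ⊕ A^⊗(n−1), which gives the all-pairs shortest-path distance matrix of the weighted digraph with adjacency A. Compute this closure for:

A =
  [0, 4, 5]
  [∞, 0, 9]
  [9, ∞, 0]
Closure =
  [0, 4, 5]
  [18, 0, 9]
  [9, 13, 0]

This is the Floyd-Warshall all-pairs shortest-path computation. For each intermediate vertex k = 0, 1, …, 2, update dist[i][j] ← min(dist[i][j], dist[i][k] + dist[k][j]). The final matrix gives, for each (i, j), the minimum total weight of any directed path from i to j (possibly empty when i = j).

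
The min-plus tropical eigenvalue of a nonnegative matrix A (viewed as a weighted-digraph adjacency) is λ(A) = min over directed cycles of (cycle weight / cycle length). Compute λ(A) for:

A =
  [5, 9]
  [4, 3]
λ(A) = 3

Enumerate directed cycles and compute their means (weight / length). Sample:
  cycle 0 → 0: weight = 5, length = 1, mean = 5/1 ≈ 5.000
  cycle 1 → 1: weight = 3, length = 1, mean = 3/1 ≈ 3.000
  cycle 0 → 1 → 0: weight = 13, length = 2, mean = 13/2 ≈ 6.500
  cycle 1 → 0 → 1: weight = 13, length = 2, mean = 13/2 ≈ 6.500
Minimum mean = 3.000, attained e.g. along the cycle 1 → 1 with weight 3 and length 1. So λ(A) = 3/1 = 3.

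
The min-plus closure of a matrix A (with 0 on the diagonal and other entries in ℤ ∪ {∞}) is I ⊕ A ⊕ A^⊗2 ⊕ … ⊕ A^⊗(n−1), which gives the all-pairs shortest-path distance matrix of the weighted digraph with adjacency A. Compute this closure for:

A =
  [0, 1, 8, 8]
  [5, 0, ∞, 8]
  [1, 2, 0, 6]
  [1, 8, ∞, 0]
Closure =
  [0, 1, 8, 8]
  [5, 0, 13, 8]
  [1, 2, 0, 6]
  [1, 2, 9, 0]

This is the Floyd-Warshall all-pairs shortest-path computation. For each intermediate vertex k = 0, 1, …, 3, update dist[i][j] ← min(dist[i][j], dist[i][k] + dist[k][j]). The final matrix gives, for each (i, j), the minimum total weight of any directed path from i to j (possibly empty when i = j).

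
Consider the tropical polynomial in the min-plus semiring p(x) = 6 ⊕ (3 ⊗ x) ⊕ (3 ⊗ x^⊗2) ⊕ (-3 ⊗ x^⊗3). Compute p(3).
p(3) = 6

A tropical monomial a ⊗ x^⊗i evaluates to a + i · x. Evaluating each term at x = 3:
  Term 0 contributes 6 + 0 · 3 = 6
  Term 1 contributes 3 + 1 · 3 = 6
  Term 2 contributes 3 + 2 · 3 = 9
  Term 3 contributes -3 + 3 · 3 = 6
p(3) = ⊕ of these = min[6, 6, 9, 6] = 6.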